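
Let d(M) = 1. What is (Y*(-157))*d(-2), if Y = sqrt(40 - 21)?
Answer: -157*sqrt(19) ≈ -684.35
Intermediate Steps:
Y = sqrt(19) ≈ 4.3589
(Y*(-157))*d(-2) = (sqrt(19)*(-157))*1 = -157*sqrt(19)*1 = -157*sqrt(19)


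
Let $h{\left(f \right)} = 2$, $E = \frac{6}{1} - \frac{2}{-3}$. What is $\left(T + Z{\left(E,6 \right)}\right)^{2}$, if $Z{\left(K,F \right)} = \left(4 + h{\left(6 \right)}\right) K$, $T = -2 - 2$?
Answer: $1296$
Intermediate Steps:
$E = \frac{20}{3}$ ($E = 6 \cdot 1 - - \frac{2}{3} = 6 + \frac{2}{3} = \frac{20}{3} \approx 6.6667$)
$T = -4$ ($T = -2 - 2 = -4$)
$Z{\left(K,F \right)} = 6 K$ ($Z{\left(K,F \right)} = \left(4 + 2\right) K = 6 K$)
$\left(T + Z{\left(E,6 \right)}\right)^{2} = \left(-4 + 6 \cdot \frac{20}{3}\right)^{2} = \left(-4 + 40\right)^{2} = 36^{2} = 1296$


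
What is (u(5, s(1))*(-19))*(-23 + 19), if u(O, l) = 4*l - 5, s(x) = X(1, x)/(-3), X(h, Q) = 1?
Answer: -1444/3 ≈ -481.33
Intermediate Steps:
s(x) = -1/3 (s(x) = 1/(-3) = 1*(-1/3) = -1/3)
u(O, l) = -5 + 4*l
(u(5, s(1))*(-19))*(-23 + 19) = ((-5 + 4*(-1/3))*(-19))*(-23 + 19) = ((-5 - 4/3)*(-19))*(-4) = -19/3*(-19)*(-4) = (361/3)*(-4) = -1444/3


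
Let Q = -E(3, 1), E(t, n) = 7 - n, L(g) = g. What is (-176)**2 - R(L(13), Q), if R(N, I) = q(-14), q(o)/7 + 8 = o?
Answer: 31130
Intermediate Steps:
q(o) = -56 + 7*o
Q = -6 (Q = -(7 - 1*1) = -(7 - 1) = -1*6 = -6)
R(N, I) = -154 (R(N, I) = -56 + 7*(-14) = -56 - 98 = -154)
(-176)**2 - R(L(13), Q) = (-176)**2 - 1*(-154) = 30976 + 154 = 31130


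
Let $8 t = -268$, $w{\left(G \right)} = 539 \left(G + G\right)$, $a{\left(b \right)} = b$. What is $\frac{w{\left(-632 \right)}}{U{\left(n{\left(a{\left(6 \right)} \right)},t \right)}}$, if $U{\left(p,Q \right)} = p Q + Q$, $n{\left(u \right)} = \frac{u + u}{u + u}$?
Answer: $\frac{681296}{67} \approx 10169.0$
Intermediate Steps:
$n{\left(u \right)} = 1$ ($n{\left(u \right)} = \frac{2 u}{2 u} = 2 u \frac{1}{2 u} = 1$)
$w{\left(G \right)} = 1078 G$ ($w{\left(G \right)} = 539 \cdot 2 G = 1078 G$)
$t = - \frac{67}{2}$ ($t = \frac{1}{8} \left(-268\right) = - \frac{67}{2} \approx -33.5$)
$U{\left(p,Q \right)} = Q + Q p$ ($U{\left(p,Q \right)} = Q p + Q = Q + Q p$)
$\frac{w{\left(-632 \right)}}{U{\left(n{\left(a{\left(6 \right)} \right)},t \right)}} = \frac{1078 \left(-632\right)}{\left(- \frac{67}{2}\right) \left(1 + 1\right)} = - \frac{681296}{\left(- \frac{67}{2}\right) 2} = - \frac{681296}{-67} = \left(-681296\right) \left(- \frac{1}{67}\right) = \frac{681296}{67}$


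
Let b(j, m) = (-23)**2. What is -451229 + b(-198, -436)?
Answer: -450700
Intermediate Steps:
b(j, m) = 529
-451229 + b(-198, -436) = -451229 + 529 = -450700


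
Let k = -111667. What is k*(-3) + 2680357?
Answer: 3015358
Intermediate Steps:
k*(-3) + 2680357 = -111667*(-3) + 2680357 = 335001 + 2680357 = 3015358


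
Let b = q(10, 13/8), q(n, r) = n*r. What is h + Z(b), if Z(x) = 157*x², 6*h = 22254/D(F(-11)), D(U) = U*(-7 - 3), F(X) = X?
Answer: 36512547/880 ≈ 41492.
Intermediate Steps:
D(U) = -10*U (D(U) = U*(-10) = -10*U)
b = 65/4 (b = 10*(13/8) = 65/4 ≈ 16.250)
h = 3709/110 (h = (22254/((-10*(-11))))/6 = (22254/110)/6 = (22254*(1/110))/6 = (⅙)*(11127/55) = 3709/110 ≈ 33.718)
h + Z(b) = 3709/110 + 157*(65/4)² = 3709/110 + 157*(4225/16) = 3709/110 + 663325/16 = 36512547/880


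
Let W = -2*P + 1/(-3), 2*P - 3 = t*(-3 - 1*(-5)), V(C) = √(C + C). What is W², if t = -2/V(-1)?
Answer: 28/9 + 40*I*√2/3 ≈ 3.1111 + 18.856*I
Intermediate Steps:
V(C) = √2*√C (V(C) = √(2*C) = √2*√C)
t = I*√2 (t = -2*(-I*√2/2) = -(-1)*I*√2 = I*√2 ≈ 1.4142*I)
P = 3/2 + I*√2 (P = 3/2 + ((I*√2)*(-3 - 1*(-5)))/2 = 3/2 + ((I*√2)*(-3 + 5))/2 = 3/2 + ((I*√2)*2)/2 = 3/2 + (2*I*√2)/2 = 3/2 + I*√2 ≈ 1.5 + 1.4142*I)
W = -10/3 - 2*I*√2 (W = -2*(3/2 + I*√2) + 1/(-3) = (-3 - 2*I*√2) - ⅓ = -10/3 - 2*I*√2 ≈ -3.3333 - 2.8284*I)
W² = (-10/3 - 2*I*√2)²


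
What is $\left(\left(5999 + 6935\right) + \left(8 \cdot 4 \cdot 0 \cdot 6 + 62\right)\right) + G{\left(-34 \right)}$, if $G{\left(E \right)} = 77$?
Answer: $13073$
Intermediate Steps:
$\left(\left(5999 + 6935\right) + \left(8 \cdot 4 \cdot 0 \cdot 6 + 62\right)\right) + G{\left(-34 \right)} = \left(\left(5999 + 6935\right) + \left(8 \cdot 4 \cdot 0 \cdot 6 + 62\right)\right) + 77 = \left(12934 + \left(8 \cdot 0 \cdot 6 + 62\right)\right) + 77 = \left(12934 + \left(8 \cdot 0 + 62\right)\right) + 77 = \left(12934 + \left(0 + 62\right)\right) + 77 = \left(12934 + 62\right) + 77 = 12996 + 77 = 13073$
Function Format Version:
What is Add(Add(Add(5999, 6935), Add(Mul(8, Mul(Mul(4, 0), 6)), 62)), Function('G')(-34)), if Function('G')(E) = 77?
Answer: 13073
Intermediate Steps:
Add(Add(Add(5999, 6935), Add(Mul(8, Mul(Mul(4, 0), 6)), 62)), Function('G')(-34)) = Add(Add(Add(5999, 6935), Add(Mul(8, Mul(Mul(4, 0), 6)), 62)), 77) = Add(Add(12934, Add(Mul(8, Mul(0, 6)), 62)), 77) = Add(Add(12934, Add(Mul(8, 0), 62)), 77) = Add(Add(12934, Add(0, 62)), 77) = Add(Add(12934, 62), 77) = Add(12996, 77) = 13073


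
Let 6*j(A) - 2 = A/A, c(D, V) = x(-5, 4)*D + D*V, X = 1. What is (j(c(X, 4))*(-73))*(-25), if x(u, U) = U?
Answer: 1825/2 ≈ 912.50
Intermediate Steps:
c(D, V) = 4*D + D*V
j(A) = ½ (j(A) = ⅓ + (A/A)/6 = ⅓ + (⅙)*1 = ⅓ + ⅙ = ½)
(j(c(X, 4))*(-73))*(-25) = ((½)*(-73))*(-25) = -73/2*(-25) = 1825/2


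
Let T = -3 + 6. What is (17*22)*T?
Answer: 1122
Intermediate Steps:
T = 3
(17*22)*T = (17*22)*3 = 374*3 = 1122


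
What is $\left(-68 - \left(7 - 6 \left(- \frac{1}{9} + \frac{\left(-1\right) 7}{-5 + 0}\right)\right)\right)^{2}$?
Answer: $\frac{1018081}{225} \approx 4524.8$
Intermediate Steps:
$\left(-68 - \left(7 - 6 \left(- \frac{1}{9} + \frac{\left(-1\right) 7}{-5 + 0}\right)\right)\right)^{2} = \left(-68 - \left(7 - 6 \left(\left(-1\right) \frac{1}{9} - \frac{7}{-5}\right)\right)\right)^{2} = \left(-68 - \left(7 - 6 \left(- \frac{1}{9} - - \frac{7}{5}\right)\right)\right)^{2} = \left(-68 - \left(7 - 6 \left(- \frac{1}{9} + \frac{7}{5}\right)\right)\right)^{2} = \left(-68 + \left(6 \cdot \frac{58}{45} - 7\right)\right)^{2} = \left(-68 + \left(\frac{116}{15} - 7\right)\right)^{2} = \left(-68 + \frac{11}{15}\right)^{2} = \left(- \frac{1009}{15}\right)^{2} = \frac{1018081}{225}$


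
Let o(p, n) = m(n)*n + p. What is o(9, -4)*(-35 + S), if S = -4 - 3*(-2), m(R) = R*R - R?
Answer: 2343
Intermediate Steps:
m(R) = R**2 - R
o(p, n) = p + n**2*(-1 + n) (o(p, n) = (n*(-1 + n))*n + p = n**2*(-1 + n) + p = p + n**2*(-1 + n))
S = 2 (S = -4 + 6 = 2)
o(9, -4)*(-35 + S) = (9 + (-4)**2*(-1 - 4))*(-35 + 2) = (9 + 16*(-5))*(-33) = (9 - 80)*(-33) = -71*(-33) = 2343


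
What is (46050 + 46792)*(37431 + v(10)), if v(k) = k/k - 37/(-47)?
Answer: 163340737122/47 ≈ 3.4753e+9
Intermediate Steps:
v(k) = 84/47 (v(k) = 1 - 37*(-1/47) = 1 + 37/47 = 84/47)
(46050 + 46792)*(37431 + v(10)) = (46050 + 46792)*(37431 + 84/47) = 92842*(1759341/47) = 163340737122/47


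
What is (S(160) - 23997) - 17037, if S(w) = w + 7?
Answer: -40867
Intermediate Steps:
S(w) = 7 + w
(S(160) - 23997) - 17037 = ((7 + 160) - 23997) - 17037 = (167 - 23997) - 17037 = -23830 - 17037 = -40867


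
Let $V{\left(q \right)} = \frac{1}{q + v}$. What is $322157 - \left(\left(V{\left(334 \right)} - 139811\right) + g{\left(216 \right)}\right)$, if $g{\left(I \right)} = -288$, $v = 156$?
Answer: $\frac{226505439}{490} \approx 4.6226 \cdot 10^{5}$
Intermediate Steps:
$V{\left(q \right)} = \frac{1}{156 + q}$ ($V{\left(q \right)} = \frac{1}{q + 156} = \frac{1}{156 + q}$)
$322157 - \left(\left(V{\left(334 \right)} - 139811\right) + g{\left(216 \right)}\right) = 322157 - \left(\left(\frac{1}{156 + 334} - 139811\right) - 288\right) = 322157 - \left(\left(\frac{1}{490} - 139811\right) - 288\right) = 322157 - \left(- \frac{68507389}{490} - 288\right) = 322157 - - \frac{68648509}{490} = 322157 + \frac{68648509}{490} = \frac{226505439}{490}$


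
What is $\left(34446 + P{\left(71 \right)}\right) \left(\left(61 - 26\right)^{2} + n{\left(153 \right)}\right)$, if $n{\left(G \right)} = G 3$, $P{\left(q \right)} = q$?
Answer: $58126628$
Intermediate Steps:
$n{\left(G \right)} = 3 G$
$\left(34446 + P{\left(71 \right)}\right) \left(\left(61 - 26\right)^{2} + n{\left(153 \right)}\right) = \left(34446 + 71\right) \left(\left(61 - 26\right)^{2} + 3 \cdot 153\right) = 34517 \left(35^{2} + 459\right) = 34517 \left(1225 + 459\right) = 34517 \cdot 1684 = 58126628$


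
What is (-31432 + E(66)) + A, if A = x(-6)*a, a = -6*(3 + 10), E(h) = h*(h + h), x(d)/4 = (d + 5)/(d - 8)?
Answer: -159196/7 ≈ -22742.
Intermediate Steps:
x(d) = 4*(5 + d)/(-8 + d) (x(d) = 4*((d + 5)/(d - 8)) = 4*((5 + d)/(-8 + d)) = 4*(5 + d)/(-8 + d))
E(h) = 2*h² (E(h) = h*(2*h) = 2*h²)
a = -78 (a = -6*13 = -78)
A = -156/7 (A = (4*(5 - 6)/(-8 - 6))*(-78) = (4*(-1)/(-14))*(-78) = (4*(-1/14)*(-1))*(-78) = (2/7)*(-78) = -156/7 ≈ -22.286)
(-31432 + E(66)) + A = (-31432 + 2*66²) - 156/7 = (-31432 + 2*4356) - 156/7 = (-31432 + 8712) - 156/7 = -22720 - 156/7 = -159196/7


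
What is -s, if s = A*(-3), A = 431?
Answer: 1293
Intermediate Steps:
s = -1293 (s = 431*(-3) = -1293)
-s = -1*(-1293) = 1293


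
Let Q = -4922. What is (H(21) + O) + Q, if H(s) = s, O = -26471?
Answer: -31372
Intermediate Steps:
(H(21) + O) + Q = (21 - 26471) - 4922 = -26450 - 4922 = -31372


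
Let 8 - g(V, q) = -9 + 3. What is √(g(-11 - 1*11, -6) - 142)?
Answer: 8*I*√2 ≈ 11.314*I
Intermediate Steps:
g(V, q) = 14 (g(V, q) = 8 - (-9 + 3) = 8 - 1*(-6) = 8 + 6 = 14)
√(g(-11 - 1*11, -6) - 142) = √(14 - 142) = √(-128) = 8*I*√2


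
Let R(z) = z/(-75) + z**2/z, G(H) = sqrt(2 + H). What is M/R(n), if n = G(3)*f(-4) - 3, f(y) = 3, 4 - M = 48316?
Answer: -150975/37 - 150975*sqrt(5)/37 ≈ -13204.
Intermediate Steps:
M = -48312 (M = 4 - 1*48316 = 4 - 48316 = -48312)
n = -3 + 3*sqrt(5) (n = sqrt(2 + 3)*3 - 3 = sqrt(5)*3 - 3 = 3*sqrt(5) - 3 = -3 + 3*sqrt(5) ≈ 3.7082)
R(z) = 74*z/75 (R(z) = z*(-1/75) + z = -z/75 + z = 74*z/75)
M/R(n) = -48312*75/(74*(-3 + 3*sqrt(5))) = -48312/(-74/25 + 74*sqrt(5)/25)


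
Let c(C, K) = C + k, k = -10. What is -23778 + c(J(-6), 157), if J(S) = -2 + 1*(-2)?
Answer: -23792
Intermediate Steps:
J(S) = -4 (J(S) = -2 - 2 = -4)
c(C, K) = -10 + C (c(C, K) = C - 10 = -10 + C)
-23778 + c(J(-6), 157) = -23778 + (-10 - 4) = -23778 - 14 = -23792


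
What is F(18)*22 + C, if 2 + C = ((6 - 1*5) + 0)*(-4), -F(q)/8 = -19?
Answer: 3338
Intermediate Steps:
F(q) = 152 (F(q) = -8*(-19) = 152)
C = -6 (C = -2 + ((6 - 1*5) + 0)*(-4) = -2 + ((6 - 5) + 0)*(-4) = -2 + (1 + 0)*(-4) = -2 + 1*(-4) = -2 - 4 = -6)
F(18)*22 + C = 152*22 - 6 = 3344 - 6 = 3338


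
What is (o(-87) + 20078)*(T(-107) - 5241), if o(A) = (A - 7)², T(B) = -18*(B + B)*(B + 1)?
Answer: -11957471442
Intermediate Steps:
T(B) = -36*B*(1 + B) (T(B) = -18*2*B*(1 + B) = -36*B*(1 + B))
o(A) = (-7 + A)²
(o(-87) + 20078)*(T(-107) - 5241) = ((-7 - 87)² + 20078)*(-36*(-107)*(1 - 107) - 5241) = ((-94)² + 20078)*(-36*(-107)*(-106) - 5241) = (8836 + 20078)*(-408312 - 5241) = 28914*(-413553) = -11957471442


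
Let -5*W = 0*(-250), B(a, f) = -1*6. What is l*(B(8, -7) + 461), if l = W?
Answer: 0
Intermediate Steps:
B(a, f) = -6
W = 0 (W = -0*(-250) = -⅕*0 = 0)
l = 0
l*(B(8, -7) + 461) = 0*(-6 + 461) = 0*455 = 0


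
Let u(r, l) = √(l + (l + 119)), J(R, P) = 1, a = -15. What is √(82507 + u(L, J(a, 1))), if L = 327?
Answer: √82518 ≈ 287.26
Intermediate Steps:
u(r, l) = √(119 + 2*l) (u(r, l) = √(l + (119 + l)) = √(119 + 2*l))
√(82507 + u(L, J(a, 1))) = √(82507 + √(119 + 2*1)) = √(82507 + √(119 + 2)) = √(82507 + √121) = √(82507 + 11) = √82518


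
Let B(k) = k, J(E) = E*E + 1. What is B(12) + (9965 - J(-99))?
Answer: 175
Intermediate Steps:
J(E) = 1 + E² (J(E) = E² + 1 = 1 + E²)
B(12) + (9965 - J(-99)) = 12 + (9965 - (1 + (-99)²)) = 12 + (9965 - (1 + 9801)) = 12 + (9965 - 1*9802) = 12 + (9965 - 9802) = 12 + 163 = 175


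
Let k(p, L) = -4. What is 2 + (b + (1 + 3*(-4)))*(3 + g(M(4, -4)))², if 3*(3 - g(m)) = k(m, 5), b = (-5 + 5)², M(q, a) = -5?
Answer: -5306/9 ≈ -589.56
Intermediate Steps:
b = 0 (b = 0² = 0)
g(m) = 13/3 (g(m) = 3 - ⅓*(-4) = 3 + 4/3 = 13/3)
2 + (b + (1 + 3*(-4)))*(3 + g(M(4, -4)))² = 2 + (0 + (1 + 3*(-4)))*(3 + 13/3)² = 2 + (0 + (1 - 12))*(22/3)² = 2 + (0 - 11)*(484/9) = 2 - 11*484/9 = 2 - 5324/9 = -5306/9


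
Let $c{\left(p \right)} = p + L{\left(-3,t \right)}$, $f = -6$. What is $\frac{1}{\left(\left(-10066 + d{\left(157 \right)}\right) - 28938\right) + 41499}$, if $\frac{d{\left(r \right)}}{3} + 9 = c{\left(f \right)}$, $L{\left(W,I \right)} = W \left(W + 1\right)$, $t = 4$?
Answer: $\frac{1}{2468} \approx 0.00040519$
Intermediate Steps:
$L{\left(W,I \right)} = W \left(1 + W\right)$
$c{\left(p \right)} = 6 + p$ ($c{\left(p \right)} = p - 3 \left(1 - 3\right) = p - -6 = p + 6 = 6 + p$)
$d{\left(r \right)} = -27$ ($d{\left(r \right)} = -27 + 3 \left(6 - 6\right) = -27 + 3 \cdot 0 = -27 + 0 = -27$)
$\frac{1}{\left(\left(-10066 + d{\left(157 \right)}\right) - 28938\right) + 41499} = \frac{1}{\left(\left(-10066 - 27\right) - 28938\right) + 41499} = \frac{1}{\left(-10093 - 28938\right) + 41499} = \frac{1}{-39031 + 41499} = \frac{1}{2468}$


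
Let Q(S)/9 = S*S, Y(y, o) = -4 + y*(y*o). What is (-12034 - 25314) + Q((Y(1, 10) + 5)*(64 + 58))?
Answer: 16171328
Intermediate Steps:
Y(y, o) = -4 + o*y² (Y(y, o) = -4 + y*(o*y) = -4 + o*y²)
Q(S) = 9*S² (Q(S) = 9*(S*S) = 9*S²)
(-12034 - 25314) + Q((Y(1, 10) + 5)*(64 + 58)) = (-12034 - 25314) + 9*(((-4 + 10*1²) + 5)*(64 + 58))² = -37348 + 9*(((-4 + 10*1) + 5)*122)² = -37348 + 9*(((-4 + 10) + 5)*122)² = -37348 + 9*((6 + 5)*122)² = -37348 + 9*(11*122)² = -37348 + 9*1342² = -37348 + 9*1800964 = -37348 + 16208676 = 16171328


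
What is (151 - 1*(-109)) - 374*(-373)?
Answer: 139762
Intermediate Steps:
(151 - 1*(-109)) - 374*(-373) = (151 + 109) + 139502 = 260 + 139502 = 139762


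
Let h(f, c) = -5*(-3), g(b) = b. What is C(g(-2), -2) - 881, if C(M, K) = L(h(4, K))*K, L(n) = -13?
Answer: -855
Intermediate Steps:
h(f, c) = 15
C(M, K) = -13*K
C(g(-2), -2) - 881 = -13*(-2) - 881 = 26 - 881 = -855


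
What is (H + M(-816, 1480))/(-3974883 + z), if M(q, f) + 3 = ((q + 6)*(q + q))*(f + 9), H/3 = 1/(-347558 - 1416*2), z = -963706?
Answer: -689686259112027/1730432199710 ≈ -398.56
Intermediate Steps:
H = -3/350390 (H = 3/(-347558 - 1416*2) = 3/(-347558 - 2832) = 3/(-350390) = 3*(-1/350390) = -3/350390 ≈ -8.5619e-6)
M(q, f) = -3 + 2*q*(6 + q)*(9 + f) (M(q, f) = -3 + ((q + 6)*(q + q))*(f + 9) = -3 + ((6 + q)*(2*q))*(9 + f) = -3 + (2*q*(6 + q))*(9 + f) = -3 + 2*q*(6 + q)*(9 + f))
(H + M(-816, 1480))/(-3974883 + z) = (-3/350390 + (-3 + 18*(-816)**2 + 108*(-816) + 2*1480*(-816)**2 + 12*1480*(-816)))/(-3974883 - 963706) = (-3/350390 + (-3 + 18*665856 - 88128 + 2*1480*665856 - 14492160))/(-4938589) = (-3/350390 + (-3 + 11985408 - 88128 + 1970933760 - 14492160))*(-1/4938589) = (-3/350390 + 1968338877)*(-1/4938589) = (689686259112027/350390)*(-1/4938589) = -689686259112027/1730432199710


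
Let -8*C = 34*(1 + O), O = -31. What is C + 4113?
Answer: 8481/2 ≈ 4240.5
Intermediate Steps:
C = 255/2 (C = -17*(1 - 31)/4 = -17*(-30)/4 = -1/8*(-1020) = 255/2 ≈ 127.50)
C + 4113 = 255/2 + 4113 = 8481/2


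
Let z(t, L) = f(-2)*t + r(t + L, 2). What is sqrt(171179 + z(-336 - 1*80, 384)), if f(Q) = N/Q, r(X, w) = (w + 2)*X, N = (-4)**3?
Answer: sqrt(157739) ≈ 397.16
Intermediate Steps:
N = -64
r(X, w) = X*(2 + w) (r(X, w) = (2 + w)*X = X*(2 + w))
f(Q) = -64/Q
z(t, L) = 4*L + 36*t (z(t, L) = (-64/(-2))*t + (t + L)*(2 + 2) = (-64*(-1/2))*t + (L + t)*4 = 32*t + (4*L + 4*t) = 4*L + 36*t)
sqrt(171179 + z(-336 - 1*80, 384)) = sqrt(171179 + (4*384 + 36*(-336 - 1*80))) = sqrt(171179 + (1536 + 36*(-336 - 80))) = sqrt(171179 + (1536 + 36*(-416))) = sqrt(171179 + (1536 - 14976)) = sqrt(171179 - 13440) = sqrt(157739)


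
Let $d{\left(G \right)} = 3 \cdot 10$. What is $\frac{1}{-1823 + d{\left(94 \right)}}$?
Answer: $- \frac{1}{1793} \approx -0.00055772$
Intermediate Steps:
$d{\left(G \right)} = 30$
$\frac{1}{-1823 + d{\left(94 \right)}} = \frac{1}{-1823 + 30} = \frac{1}{-1793} = - \frac{1}{1793}$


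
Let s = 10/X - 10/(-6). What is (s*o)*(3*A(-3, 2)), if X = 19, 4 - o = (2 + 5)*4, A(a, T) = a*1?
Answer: 9000/19 ≈ 473.68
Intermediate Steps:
A(a, T) = a
o = -24 (o = 4 - (2 + 5)*4 = 4 - 7*4 = 4 - 1*28 = 4 - 28 = -24)
s = 125/57 (s = 10/19 - 10/(-6) = 10*(1/19) - 10*(-1/6) = 10/19 + 5/3 = 125/57 ≈ 2.1930)
(s*o)*(3*A(-3, 2)) = ((125/57)*(-24))*(3*(-3)) = -1000/19*(-9) = 9000/19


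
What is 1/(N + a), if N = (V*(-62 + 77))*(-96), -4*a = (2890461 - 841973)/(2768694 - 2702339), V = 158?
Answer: -66355/15097601722 ≈ -4.3951e-6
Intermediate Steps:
a = -512122/66355 (a = -(2890461 - 841973)/(4*(2768694 - 2702339)) = -512122/66355 ≈ -7.7179)
N = -227520 (N = (158*(-62 + 77))*(-96) = (158*15)*(-96) = 2370*(-96) = -227520)
1/(N + a) = 1/(-227520 - 512122/66355) = 1/(-15097601722/66355) = -66355/15097601722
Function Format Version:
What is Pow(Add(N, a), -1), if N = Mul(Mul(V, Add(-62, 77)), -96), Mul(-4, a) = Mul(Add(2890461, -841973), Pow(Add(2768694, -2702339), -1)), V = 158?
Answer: Rational(-66355, 15097601722) ≈ -4.3951e-6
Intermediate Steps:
a = Rational(-512122, 66355) (a = Mul(Rational(-1, 4), Mul(Add(2890461, -841973), Pow(Add(2768694, -2702339), -1))) = Mul(Rational(-1, 4), Mul(2048488, Pow(66355, -1))) = Mul(Rational(-1, 4), Mul(2048488, Rational(1, 66355))) = Mul(Rational(-1, 4), Rational(2048488, 66355)) = Rational(-512122, 66355) ≈ -7.7179)
N = -227520 (N = Mul(Mul(158, Add(-62, 77)), -96) = Mul(Mul(158, 15), -96) = Mul(2370, -96) = -227520)
Pow(Add(N, a), -1) = Pow(Add(-227520, Rational(-512122, 66355)), -1) = Pow(Rational(-15097601722, 66355), -1) = Rational(-66355, 15097601722)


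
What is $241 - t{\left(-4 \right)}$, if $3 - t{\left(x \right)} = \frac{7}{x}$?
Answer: $\frac{945}{4} \approx 236.25$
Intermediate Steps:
$t{\left(x \right)} = 3 - \frac{7}{x}$
$241 - t{\left(-4 \right)} = 241 - \left(3 - \frac{7}{-4}\right) = 241 - \left(3 - - \frac{7}{4}\right) = 241 - \left(3 + \frac{7}{4}\right) = 241 - \frac{19}{4} = \frac{945}{4}$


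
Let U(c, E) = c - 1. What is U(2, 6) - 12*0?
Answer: 1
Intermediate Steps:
U(c, E) = -1 + c
U(2, 6) - 12*0 = (-1 + 2) - 12*0 = 1 + 0 = 1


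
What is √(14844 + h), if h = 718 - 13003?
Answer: √2559 ≈ 50.587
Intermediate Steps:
h = -12285
√(14844 + h) = √(14844 - 12285) = √2559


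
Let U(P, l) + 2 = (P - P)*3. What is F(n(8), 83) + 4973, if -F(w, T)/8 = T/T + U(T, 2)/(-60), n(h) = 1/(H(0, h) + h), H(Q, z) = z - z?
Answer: 74471/15 ≈ 4964.7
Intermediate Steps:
U(P, l) = -2 (U(P, l) = -2 + (P - P)*3 = -2 + 0*3 = -2 + 0 = -2)
H(Q, z) = 0
n(h) = 1/h (n(h) = 1/(0 + h) = 1/h)
F(w, T) = -124/15 (F(w, T) = -8*(T/T - 2/(-60)) = -8*(1 - 2*(-1/60)) = -8*(1 + 1/30) = -8*31/30 = -124/15)
F(n(8), 83) + 4973 = -124/15 + 4973 = 74471/15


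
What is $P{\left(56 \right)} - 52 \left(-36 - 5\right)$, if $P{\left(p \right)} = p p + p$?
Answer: $5324$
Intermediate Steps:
$P{\left(p \right)} = p + p^{2}$ ($P{\left(p \right)} = p^{2} + p = p + p^{2}$)
$P{\left(56 \right)} - 52 \left(-36 - 5\right) = 56 \left(1 + 56\right) - 52 \left(-36 - 5\right) = 56 \cdot 57 - -2132 = 3192 + 2132 = 5324$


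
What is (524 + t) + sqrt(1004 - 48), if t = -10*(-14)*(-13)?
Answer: -1296 + 2*sqrt(239) ≈ -1265.1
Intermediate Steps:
t = -1820 (t = 140*(-13) = -1820)
(524 + t) + sqrt(1004 - 48) = (524 - 1820) + sqrt(1004 - 48) = -1296 + sqrt(956) = -1296 + 2*sqrt(239)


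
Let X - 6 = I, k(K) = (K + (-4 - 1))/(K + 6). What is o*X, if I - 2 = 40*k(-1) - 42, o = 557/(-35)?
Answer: 45674/35 ≈ 1305.0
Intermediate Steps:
k(K) = (-5 + K)/(6 + K) (k(K) = (K - 5)/(6 + K) = (-5 + K)/(6 + K))
o = -557/35 (o = 557*(-1/35) = -557/35 ≈ -15.914)
I = -88 (I = 2 + (40*((-5 - 1)/(6 - 1)) - 42) = 2 + (40*(-6/5) - 42) = 2 + (-48 - 42) = 2 - 90 = -88)
X = -82 (X = 6 - 88 = -82)
o*X = -557/35*(-82) = 45674/35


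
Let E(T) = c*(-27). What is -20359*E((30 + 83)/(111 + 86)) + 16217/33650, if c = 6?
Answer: 110983032917/33650 ≈ 3.2982e+6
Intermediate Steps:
E(T) = -162 (E(T) = 6*(-27) = -162)
-20359*E((30 + 83)/(111 + 86)) + 16217/33650 = -20359/(1/(-162)) + 16217/33650 = -20359/(-1/162) + 16217*(1/33650) = -20359*(-162) + 16217/33650 = 3298158 + 16217/33650 = 110983032917/33650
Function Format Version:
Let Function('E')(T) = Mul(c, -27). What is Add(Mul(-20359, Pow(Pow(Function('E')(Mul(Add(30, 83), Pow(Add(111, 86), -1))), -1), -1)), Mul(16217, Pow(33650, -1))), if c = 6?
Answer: Rational(110983032917, 33650) ≈ 3.2982e+6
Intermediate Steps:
Function('E')(T) = -162 (Function('E')(T) = Mul(6, -27) = -162)
Add(Mul(-20359, Pow(Pow(Function('E')(Mul(Add(30, 83), Pow(Add(111, 86), -1))), -1), -1)), Mul(16217, Pow(33650, -1))) = Add(Mul(-20359, Pow(Pow(-162, -1), -1)), Mul(16217, Pow(33650, -1))) = Add(Mul(-20359, Pow(Rational(-1, 162), -1)), Mul(16217, Rational(1, 33650))) = Add(Mul(-20359, -162), Rational(16217, 33650)) = Add(3298158, Rational(16217, 33650)) = Rational(110983032917, 33650)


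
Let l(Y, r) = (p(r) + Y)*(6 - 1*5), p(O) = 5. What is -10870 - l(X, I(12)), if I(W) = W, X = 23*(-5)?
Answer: -10760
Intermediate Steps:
X = -115
l(Y, r) = 5 + Y (l(Y, r) = (5 + Y)*(6 - 1*5) = (5 + Y)*(6 - 5) = (5 + Y)*1 = 5 + Y)
-10870 - l(X, I(12)) = -10870 - (5 - 115) = -10870 - 1*(-110) = -10870 + 110 = -10760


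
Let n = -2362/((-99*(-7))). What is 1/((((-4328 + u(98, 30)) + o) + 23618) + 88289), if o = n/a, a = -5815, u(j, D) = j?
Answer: 4029795/433916238577 ≈ 9.2870e-6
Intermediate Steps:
n = -2362/693 ≈ -3.4084
o = 2362/4029795 (o = -2362/693/(-5815) = -2362/693*(-1/5815) = 2362/4029795 ≈ 0.00058613)
1/((((-4328 + u(98, 30)) + o) + 23618) + 88289) = 1/((((-4328 + 98) + 2362/4029795) + 23618) + 88289) = 1/(((-4230 + 2362/4029795) + 23618) + 88289) = 1/((-17046030488/4029795 + 23618) + 88289) = 1/(78129667822/4029795 + 88289) = 1/(433916238577/4029795) = 4029795/433916238577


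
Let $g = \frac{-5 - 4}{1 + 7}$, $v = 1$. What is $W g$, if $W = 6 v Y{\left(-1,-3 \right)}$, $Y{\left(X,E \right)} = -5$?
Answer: $\frac{135}{4} \approx 33.75$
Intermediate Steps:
$W = -30$ ($W = 6 \cdot 1 \left(-5\right) = 6 \left(-5\right) = -30$)
$g = - \frac{9}{8} \approx -1.125$
$W g = \left(-30\right) \left(- \frac{9}{8}\right) = \frac{135}{4}$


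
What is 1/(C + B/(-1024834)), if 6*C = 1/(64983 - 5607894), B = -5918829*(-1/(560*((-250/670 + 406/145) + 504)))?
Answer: -1401781331220966432/28588971955501 ≈ -49032.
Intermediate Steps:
B = 18883883/904816 (B = -5918829*(-1/(560*((-250*1/670 + 406*(1/145)) + 504))) = -5918829*(-1/(560*((-25/67 + 14/5) + 504))) = -5918829*(-1/(560*(813/335 + 504))) = -5918829/((169653/335)*(-560)) = -5918829/(-19001136/67) = -5918829*(-67/19001136) = 18883883/904816 ≈ 20.870)
C = -1/33257466 (C = 1/(6*(64983 - 5607894)) = (⅙)/(-5542911) = (⅙)*(-1/5542911) = -1/33257466 ≈ -3.0068e-8)
1/(C + B/(-1024834)) = 1/(-1/33257466 + (18883883/904816)/(-1024834)) = 1/(-1/33257466 + (18883883/904816)*(-1/1024834)) = 1/(-1/33257466 - 18883883/927286200544) = 1/(-28588971955501/1401781331220966432) = -1401781331220966432/28588971955501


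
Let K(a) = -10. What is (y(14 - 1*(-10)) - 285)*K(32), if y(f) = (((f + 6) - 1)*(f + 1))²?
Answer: -5253400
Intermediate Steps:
y(f) = (1 + f)²*(5 + f)² (y(f) = (((6 + f) - 1)*(1 + f))² = ((5 + f)*(1 + f))² = ((1 + f)*(5 + f))² = (1 + f)²*(5 + f)²)
(y(14 - 1*(-10)) - 285)*K(32) = ((1 + (14 - 1*(-10)))²*(5 + (14 - 1*(-10)))² - 285)*(-10) = ((1 + (14 + 10))²*(5 + (14 + 10))² - 285)*(-10) = ((1 + 24)²*(5 + 24)² - 285)*(-10) = (25²*29² - 285)*(-10) = (625*841 - 285)*(-10) = (525625 - 285)*(-10) = 525340*(-10) = -5253400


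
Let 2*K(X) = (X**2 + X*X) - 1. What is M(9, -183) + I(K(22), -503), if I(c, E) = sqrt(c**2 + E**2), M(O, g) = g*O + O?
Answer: -1638 + 5*sqrt(77885)/2 ≈ -940.30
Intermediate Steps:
K(X) = -1/2 + X**2 (K(X) = ((X**2 + X*X) - 1)/2 = ((X**2 + X**2) - 1)/2 = (2*X**2 - 1)/2 = (-1 + 2*X**2)/2 = -1/2 + X**2)
M(O, g) = O + O*g (M(O, g) = O*g + O = O + O*g)
I(c, E) = sqrt(E**2 + c**2)
M(9, -183) + I(K(22), -503) = 9*(1 - 183) + sqrt((-503)**2 + (-1/2 + 22**2)**2) = 9*(-182) + sqrt(253009 + (-1/2 + 484)**2) = -1638 + sqrt(253009 + (967/2)**2) = -1638 + sqrt(253009 + 935089/4) = -1638 + sqrt(1947125/4) = -1638 + 5*sqrt(77885)/2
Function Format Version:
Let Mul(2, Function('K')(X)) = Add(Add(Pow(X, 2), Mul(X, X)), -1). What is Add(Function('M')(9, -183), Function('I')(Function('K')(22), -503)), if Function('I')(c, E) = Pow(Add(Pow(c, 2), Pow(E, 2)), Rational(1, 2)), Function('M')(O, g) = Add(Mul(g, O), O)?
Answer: Add(-1638, Mul(Rational(5, 2), Pow(77885, Rational(1, 2)))) ≈ -940.30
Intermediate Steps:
Function('K')(X) = Add(Rational(-1, 2), Pow(X, 2)) (Function('K')(X) = Mul(Rational(1, 2), Add(Add(Pow(X, 2), Mul(X, X)), -1)) = Mul(Rational(1, 2), Add(Add(Pow(X, 2), Pow(X, 2)), -1)) = Mul(Rational(1, 2), Add(Mul(2, Pow(X, 2)), -1)) = Mul(Rational(1, 2), Add(-1, Mul(2, Pow(X, 2)))) = Add(Rational(-1, 2), Pow(X, 2)))
Function('M')(O, g) = Add(O, Mul(O, g)) (Function('M')(O, g) = Add(Mul(O, g), O) = Add(O, Mul(O, g)))
Function('I')(c, E) = Pow(Add(Pow(E, 2), Pow(c, 2)), Rational(1, 2))
Add(Function('M')(9, -183), Function('I')(Function('K')(22), -503)) = Add(Mul(9, Add(1, -183)), Pow(Add(Pow(-503, 2), Pow(Add(Rational(-1, 2), Pow(22, 2)), 2)), Rational(1, 2))) = Add(Mul(9, -182), Pow(Add(253009, Pow(Add(Rational(-1, 2), 484), 2)), Rational(1, 2))) = Add(-1638, Pow(Add(253009, Pow(Rational(967, 2), 2)), Rational(1, 2))) = Add(-1638, Pow(Add(253009, Rational(935089, 4)), Rational(1, 2))) = Add(-1638, Pow(Rational(1947125, 4), Rational(1, 2))) = Add(-1638, Mul(Rational(5, 2), Pow(77885, Rational(1, 2))))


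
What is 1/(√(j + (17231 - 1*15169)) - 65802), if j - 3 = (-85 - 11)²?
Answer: -65802/4329891923 - √11281/4329891923 ≈ -1.5222e-5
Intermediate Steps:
j = 9219 (j = 3 + (-85 - 11)² = 3 + (-96)² = 3 + 9216 = 9219)
1/(√(j + (17231 - 1*15169)) - 65802) = 1/(√(9219 + (17231 - 1*15169)) - 65802) = 1/(√(9219 + (17231 - 15169)) - 65802) = 1/(√(9219 + 2062) - 65802) = 1/(√11281 - 65802) = 1/(-65802 + √11281)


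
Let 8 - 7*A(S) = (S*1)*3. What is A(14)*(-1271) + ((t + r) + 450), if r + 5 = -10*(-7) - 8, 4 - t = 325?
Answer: 44516/7 ≈ 6359.4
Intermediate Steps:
t = -321 (t = 4 - 1*325 = 4 - 325 = -321)
A(S) = 8/7 - 3*S/7 (A(S) = 8/7 - S*1*3/7 = 8/7 - S*3/7 = 8/7 - 3*S/7)
r = 57 (r = -5 + (-10*(-7) - 8) = -5 + (70 - 8) = -5 + 62 = 57)
A(14)*(-1271) + ((t + r) + 450) = (8/7 - 3/7*14)*(-1271) + ((-321 + 57) + 450) = (8/7 - 6)*(-1271) + (-264 + 450) = -34/7*(-1271) + 186 = 43214/7 + 186 = 44516/7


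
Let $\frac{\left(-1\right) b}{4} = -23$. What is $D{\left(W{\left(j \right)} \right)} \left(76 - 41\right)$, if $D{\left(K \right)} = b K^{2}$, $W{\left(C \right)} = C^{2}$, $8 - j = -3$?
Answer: $47144020$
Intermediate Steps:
$b = 92$ ($b = \left(-4\right) \left(-23\right) = 92$)
$j = 11$ ($j = 8 - -3 = 8 + 3 = 11$)
$D{\left(K \right)} = 92 K^{2}$
$D{\left(W{\left(j \right)} \right)} \left(76 - 41\right) = 92 \left(11^{2}\right)^{2} \left(76 - 41\right) = 92 \cdot 121^{2} \left(76 - 41\right) = 92 \cdot 14641 \cdot 35 = 1346972 \cdot 35 = 47144020$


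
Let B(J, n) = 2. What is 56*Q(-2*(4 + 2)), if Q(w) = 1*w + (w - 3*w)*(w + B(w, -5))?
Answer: -14112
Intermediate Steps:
Q(w) = w - 2*w*(2 + w) (Q(w) = 1*w + (w - 3*w)*(w + 2) = w + (-2*w)*(2 + w) = w - 2*w*(2 + w))
56*Q(-2*(4 + 2)) = 56*(-(-2*(4 + 2))*(3 + 2*(-2*(4 + 2)))) = 56*(-(-2*6)*(3 + 2*(-2*6))) = 56*(-1*(-12)*(3 + 2*(-12))) = 56*(-1*(-12)*(3 - 24)) = 56*(-1*(-12)*(-21)) = 56*(-252) = -14112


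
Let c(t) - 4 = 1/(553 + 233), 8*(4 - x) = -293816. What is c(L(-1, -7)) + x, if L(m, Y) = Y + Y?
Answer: 28873711/786 ≈ 36735.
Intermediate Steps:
L(m, Y) = 2*Y
x = 36731 (x = 4 - ⅛*(-293816) = 4 + 36727 = 36731)
c(t) = 3145/786 (c(t) = 4 + 1/(553 + 233) = 4 + 1/786 = 3145/786)
c(L(-1, -7)) + x = 3145/786 + 36731 = 28873711/786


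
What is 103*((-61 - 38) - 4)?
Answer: -10609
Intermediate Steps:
103*((-61 - 38) - 4) = 103*(-99 - 4) = 103*(-103) = -10609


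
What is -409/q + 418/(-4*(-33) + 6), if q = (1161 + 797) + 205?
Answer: 47094/16583 ≈ 2.8399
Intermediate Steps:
q = 2163 (q = 1958 + 205 = 2163)
-409/q + 418/(-4*(-33) + 6) = -409/2163 + 418/(-4*(-33) + 6) = -409*1/2163 + 418/(132 + 6) = -409/2163 + 418/138 = -409/2163 + 418*(1/138) = -409/2163 + 209/69 = 47094/16583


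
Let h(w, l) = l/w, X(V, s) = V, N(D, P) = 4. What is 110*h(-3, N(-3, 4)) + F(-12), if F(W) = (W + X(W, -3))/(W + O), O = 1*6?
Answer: -428/3 ≈ -142.67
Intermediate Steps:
O = 6
F(W) = 2*W/(6 + W) (F(W) = (W + W)/(W + 6) = (2*W)/(6 + W) = 2*W/(6 + W))
110*h(-3, N(-3, 4)) + F(-12) = 110*(4/(-3)) + 2*(-12)/(6 - 12) = 110*(4*(-1/3)) + 2*(-12)/(-6) = 110*(-4/3) + 2*(-12)*(-1/6) = -440/3 + 4 = -428/3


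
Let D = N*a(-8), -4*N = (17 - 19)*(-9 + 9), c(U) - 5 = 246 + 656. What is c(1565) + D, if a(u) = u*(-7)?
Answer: 907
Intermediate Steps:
c(U) = 907 (c(U) = 5 + (246 + 656) = 5 + 902 = 907)
N = 0 (N = -(17 - 19)*(-9 + 9)/4 = -(-1)*0/2 = -1/4*0 = 0)
a(u) = -7*u
D = 0 (D = 0*(-7*(-8)) = 0*56 = 0)
c(1565) + D = 907 + 0 = 907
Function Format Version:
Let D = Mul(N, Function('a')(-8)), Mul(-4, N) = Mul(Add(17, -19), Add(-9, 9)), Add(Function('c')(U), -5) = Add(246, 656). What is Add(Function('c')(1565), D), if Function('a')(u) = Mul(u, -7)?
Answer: 907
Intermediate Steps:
Function('c')(U) = 907 (Function('c')(U) = Add(5, Add(246, 656)) = Add(5, 902) = 907)
N = 0 (N = Mul(Rational(-1, 4), Mul(Add(17, -19), Add(-9, 9))) = Mul(Rational(-1, 4), Mul(-2, 0)) = Mul(Rational(-1, 4), 0) = 0)
Function('a')(u) = Mul(-7, u)
D = 0 (D = Mul(0, Mul(-7, -8)) = Mul(0, 56) = 0)
Add(Function('c')(1565), D) = Add(907, 0) = 907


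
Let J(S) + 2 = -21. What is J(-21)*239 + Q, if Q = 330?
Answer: -5167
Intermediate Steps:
J(S) = -23 (J(S) = -2 - 21 = -23)
J(-21)*239 + Q = -23*239 + 330 = -5497 + 330 = -5167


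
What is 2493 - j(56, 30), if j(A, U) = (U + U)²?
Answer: -1107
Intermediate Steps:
j(A, U) = 4*U² (j(A, U) = (2*U)² = 4*U²)
2493 - j(56, 30) = 2493 - 4*30² = 2493 - 4*900 = 2493 - 1*3600 = 2493 - 3600 = -1107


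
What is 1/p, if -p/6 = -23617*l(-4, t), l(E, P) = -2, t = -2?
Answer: -1/283404 ≈ -3.5285e-6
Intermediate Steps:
p = -283404 (p = -(-141702)*(-2) = -6*47234 = -283404)
1/p = 1/(-283404) = -1/283404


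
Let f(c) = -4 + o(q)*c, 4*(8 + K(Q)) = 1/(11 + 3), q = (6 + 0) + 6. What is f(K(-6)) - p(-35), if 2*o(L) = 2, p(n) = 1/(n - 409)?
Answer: -74467/6216 ≈ -11.980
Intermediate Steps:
q = 12 (q = 6 + 6 = 12)
p(n) = 1/(-409 + n)
K(Q) = -447/56 (K(Q) = -8 + 1/(4*(11 + 3)) = -8 + (¼)/14 = -8 + (¼)*(1/14) = -8 + 1/56 = -447/56)
o(L) = 1 (o(L) = (½)*2 = 1)
f(c) = -4 + c (f(c) = -4 + 1*c = -4 + c)
f(K(-6)) - p(-35) = (-4 - 447/56) - 1/(-409 - 35) = -671/56 - 1/(-444) = -671/56 - 1*(-1/444) = -671/56 + 1/444 = -74467/6216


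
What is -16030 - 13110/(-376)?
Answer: -3007085/188 ≈ -15995.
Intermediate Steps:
-16030 - 13110/(-376) = -16030 - 13110*(-1)/376 = -16030 - 19*(-345/188) = -16030 + 6555/188 = -3007085/188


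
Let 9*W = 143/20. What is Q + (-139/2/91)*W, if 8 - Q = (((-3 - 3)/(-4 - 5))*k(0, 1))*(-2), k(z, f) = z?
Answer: 18631/2520 ≈ 7.3933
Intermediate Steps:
W = 143/180 (W = (143/20)/9 = (143*(1/20))/9 = (1/9)*(143/20) = 143/180 ≈ 0.79444)
Q = 8 (Q = 8 - ((-3 - 3)/(-4 - 5))*0*(-2) = 8 - -6/(-9)*0*(-2) = 8 - -6*(-1/9)*0*(-2) = 8 - (2/3)*0*(-2) = 8 - 0*(-2) = 8 - 1*0 = 8 + 0 = 8)
Q + (-139/2/91)*W = 8 + (-139/2/91)*(143/180) = 8 + (-139*1/2*(1/91))*(143/180) = 8 - 139/2*1/91*(143/180) = 8 - 139/182*143/180 = 8 - 1529/2520 = 18631/2520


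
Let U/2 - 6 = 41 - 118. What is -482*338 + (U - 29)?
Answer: -163087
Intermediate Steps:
U = -142 (U = 12 + 2*(41 - 118) = 12 + 2*(-77) = 12 - 154 = -142)
-482*338 + (U - 29) = -482*338 + (-142 - 29) = -162916 - 171 = -163087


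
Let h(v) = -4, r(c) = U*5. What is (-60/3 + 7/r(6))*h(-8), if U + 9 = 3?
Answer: 1214/15 ≈ 80.933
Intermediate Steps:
U = -6 (U = -9 + 3 = -6)
r(c) = -30 (r(c) = -6*5 = -30)
(-60/3 + 7/r(6))*h(-8) = (-60/3 + 7/(-30))*(-4) = (-60*1/3 + 7*(-1/30))*(-4) = (-20 - 7/30)*(-4) = -607/30*(-4) = 1214/15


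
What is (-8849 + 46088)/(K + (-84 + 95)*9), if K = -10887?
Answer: -12413/3596 ≈ -3.4519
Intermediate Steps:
(-8849 + 46088)/(K + (-84 + 95)*9) = (-8849 + 46088)/(-10887 + (-84 + 95)*9) = 37239/(-10887 + 11*9) = 37239/(-10887 + 99) = 37239/(-10788) = 37239*(-1/10788) = -12413/3596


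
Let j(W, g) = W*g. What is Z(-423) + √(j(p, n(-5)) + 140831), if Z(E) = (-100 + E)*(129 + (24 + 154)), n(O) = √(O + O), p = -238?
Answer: -160561 + √(140831 - 238*I*√10) ≈ -1.6019e+5 - 1.0028*I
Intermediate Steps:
n(O) = √2*√O (n(O) = √(2*O) = √2*√O)
Z(E) = -30700 + 307*E (Z(E) = (-100 + E)*(129 + 178) = (-100 + E)*307 = -30700 + 307*E)
Z(-423) + √(j(p, n(-5)) + 140831) = (-30700 + 307*(-423)) + √(-238*√2*√(-5) + 140831) = (-30700 - 129861) + √(-238*√2*I*√5 + 140831) = -160561 + √(-238*I*√10 + 140831) = -160561 + √(140831 - 238*I*√10)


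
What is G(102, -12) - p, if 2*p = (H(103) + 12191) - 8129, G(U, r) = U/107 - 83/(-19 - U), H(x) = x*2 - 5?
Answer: -55150615/25894 ≈ -2129.9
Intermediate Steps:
H(x) = -5 + 2*x (H(x) = 2*x - 5 = -5 + 2*x)
G(U, r) = -83/(-19 - U) + U/107 (G(U, r) = U*(1/107) - 83/(-19 - U) = U/107 - 83/(-19 - U) = -83/(-19 - U) + U/107)
p = 4263/2 (p = (((-5 + 2*103) + 12191) - 8129)/2 = (((-5 + 206) + 12191) - 8129)/2 = ((201 + 12191) - 8129)/2 = (12392 - 8129)/2 = (½)*4263 = 4263/2 ≈ 2131.5)
G(102, -12) - p = (8881 + 102² + 19*102)/(107*(19 + 102)) - 1*4263/2 = (1/107)*(8881 + 10404 + 1938)/121 - 4263/2 = (1/107)*(1/121)*21223 - 4263/2 = 21223/12947 - 4263/2 = -55150615/25894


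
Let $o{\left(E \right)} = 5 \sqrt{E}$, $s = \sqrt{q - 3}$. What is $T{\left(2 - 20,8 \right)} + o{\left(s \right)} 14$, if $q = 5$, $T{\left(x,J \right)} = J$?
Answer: $8 + 70 \sqrt[4]{2} \approx 91.245$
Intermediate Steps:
$s = \sqrt{2}$ ($s = \sqrt{5 - 3} = \sqrt{2} \approx 1.4142$)
$T{\left(2 - 20,8 \right)} + o{\left(s \right)} 14 = 8 + 5 \sqrt{\sqrt{2}} \cdot 14 = 8 + 5 \sqrt[4]{2} \cdot 14 = 8 + 70 \sqrt[4]{2}$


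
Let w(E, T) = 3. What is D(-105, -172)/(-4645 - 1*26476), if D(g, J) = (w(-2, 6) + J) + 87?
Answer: 82/31121 ≈ 0.0026349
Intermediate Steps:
D(g, J) = 90 + J (D(g, J) = (3 + J) + 87 = 90 + J)
D(-105, -172)/(-4645 - 1*26476) = (90 - 172)/(-4645 - 1*26476) = -82/(-4645 - 26476) = -82/(-31121) = -82*(-1/31121) = 82/31121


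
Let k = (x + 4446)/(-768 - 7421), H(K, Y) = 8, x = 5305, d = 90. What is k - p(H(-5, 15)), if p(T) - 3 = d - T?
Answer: -705816/8189 ≈ -86.191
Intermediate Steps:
p(T) = 93 - T (p(T) = 3 + (90 - T) = 93 - T)
k = -9751/8189 (k = (5305 + 4446)/(-768 - 7421) = 9751/(-8189) = 9751*(-1/8189) = -9751/8189 ≈ -1.1907)
k - p(H(-5, 15)) = -9751/8189 - (93 - 1*8) = -9751/8189 - (93 - 8) = -9751/8189 - 1*85 = -9751/8189 - 85 = -705816/8189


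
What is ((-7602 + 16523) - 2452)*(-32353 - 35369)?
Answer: -438093618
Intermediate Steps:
((-7602 + 16523) - 2452)*(-32353 - 35369) = (8921 - 2452)*(-67722) = 6469*(-67722) = -438093618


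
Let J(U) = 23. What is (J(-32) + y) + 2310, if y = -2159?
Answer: 174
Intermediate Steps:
(J(-32) + y) + 2310 = (23 - 2159) + 2310 = -2136 + 2310 = 174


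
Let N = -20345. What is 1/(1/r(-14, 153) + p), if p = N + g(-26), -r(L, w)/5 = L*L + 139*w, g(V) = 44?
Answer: -107315/2178601816 ≈ -4.9259e-5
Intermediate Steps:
r(L, w) = -695*w - 5*L² (r(L, w) = -5*(L*L + 139*w) = -5*(L² + 139*w) = -695*w - 5*L²)
p = -20301 (p = -20345 + 44 = -20301)
1/(1/r(-14, 153) + p) = 1/(1/(-695*153 - 5*(-14)²) - 20301) = 1/(1/(-106335 - 5*196) - 20301) = 1/(1/(-106335 - 980) - 20301) = 1/(1/(-107315) - 20301) = 1/(-1/107315 - 20301) = 1/(-2178601816/107315) = -107315/2178601816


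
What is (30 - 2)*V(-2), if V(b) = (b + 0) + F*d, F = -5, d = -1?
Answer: 84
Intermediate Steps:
V(b) = 5 + b (V(b) = (b + 0) - 5*(-1) = b + 5 = 5 + b)
(30 - 2)*V(-2) = (30 - 2)*(5 - 2) = 28*3 = 84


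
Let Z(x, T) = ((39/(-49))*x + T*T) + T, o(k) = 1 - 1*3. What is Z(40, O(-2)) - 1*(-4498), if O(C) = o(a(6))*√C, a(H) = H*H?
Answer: 218450/49 - 2*I*√2 ≈ 4458.2 - 2.8284*I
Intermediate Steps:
a(H) = H²
o(k) = -2 (o(k) = 1 - 3 = -2)
O(C) = -2*√C
Z(x, T) = T + T² - 39*x/49 (Z(x, T) = ((39*(-1/49))*x + T²) + T = (-39*x/49 + T²) + T = (T² - 39*x/49) + T = T + T² - 39*x/49)
Z(40, O(-2)) - 1*(-4498) = (-2*I*√2 + (-2*I*√2)² - 39/49*40) - 1*(-4498) = (-2*I*√2 + (-2*I*√2)² - 1560/49) + 4498 = (-2*I*√2 - 8 - 1560/49) + 4498 = (-1952/49 - 2*I*√2) + 4498 = 218450/49 - 2*I*√2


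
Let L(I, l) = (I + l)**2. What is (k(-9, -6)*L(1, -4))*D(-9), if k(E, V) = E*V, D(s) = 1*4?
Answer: 1944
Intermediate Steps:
D(s) = 4
(k(-9, -6)*L(1, -4))*D(-9) = ((-9*(-6))*(1 - 4)**2)*4 = (54*(-3)**2)*4 = (54*9)*4 = 486*4 = 1944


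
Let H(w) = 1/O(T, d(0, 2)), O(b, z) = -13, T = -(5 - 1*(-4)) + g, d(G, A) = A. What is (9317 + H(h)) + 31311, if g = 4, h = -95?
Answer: 528163/13 ≈ 40628.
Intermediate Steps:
T = -5 (T = -(5 - 1*(-4)) + 4 = -(5 + 4) + 4 = -1*9 + 4 = -9 + 4 = -5)
H(w) = -1/13 (H(w) = 1/(-13) = -1/13)
(9317 + H(h)) + 31311 = (9317 - 1/13) + 31311 = 121120/13 + 31311 = 528163/13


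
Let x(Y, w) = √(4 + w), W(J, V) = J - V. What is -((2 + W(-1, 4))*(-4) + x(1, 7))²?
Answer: -(12 + √11)² ≈ -234.60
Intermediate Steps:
-((2 + W(-1, 4))*(-4) + x(1, 7))² = -((2 + (-1 - 1*4))*(-4) + √(4 + 7))² = -((2 + (-1 - 4))*(-4) + √11)² = -((2 - 5)*(-4) + √11)² = -(-3*(-4) + √11)² = -(12 + √11)²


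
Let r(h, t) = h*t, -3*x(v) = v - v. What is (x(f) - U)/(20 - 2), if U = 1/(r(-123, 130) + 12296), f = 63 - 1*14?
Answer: 1/66492 ≈ 1.5039e-5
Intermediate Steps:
f = 49 (f = 63 - 14 = 49)
x(v) = 0 (x(v) = -(v - v)/3 = -⅓*0 = 0)
U = -1/3694 (U = 1/(-123*130 + 12296) = 1/(-15990 + 12296) = 1/(-3694) = -1/3694 ≈ -0.00027071)
(x(f) - U)/(20 - 2) = (0 - 1*(-1/3694))/(20 - 2) = (0 + 1/3694)/18 = (1/18)*(1/3694) = 1/66492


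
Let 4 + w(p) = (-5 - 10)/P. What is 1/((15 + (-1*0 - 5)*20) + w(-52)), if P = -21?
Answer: -7/618 ≈ -0.011327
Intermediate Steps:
w(p) = -23/7 (w(p) = -4 + (-5 - 10)/(-21) = -4 - 15*(-1/21) = -4 + 5/7 = -23/7)
1/((15 + (-1*0 - 5)*20) + w(-52)) = 1/((15 + (-1*0 - 5)*20) - 23/7) = 1/((15 + (0 - 5)*20) - 23/7) = 1/((15 - 5*20) - 23/7) = 1/((15 - 100) - 23/7) = 1/(-85 - 23/7) = 1/(-618/7) = -7/618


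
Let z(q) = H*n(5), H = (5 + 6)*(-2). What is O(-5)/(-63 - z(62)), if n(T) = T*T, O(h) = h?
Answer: -5/487 ≈ -0.010267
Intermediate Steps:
H = -22 (H = 11*(-2) = -22)
n(T) = T**2
z(q) = -550 (z(q) = -22*5**2 = -22*25 = -550)
O(-5)/(-63 - z(62)) = -5/(-63 - 1*(-550)) = -5/(-63 + 550) = -5/487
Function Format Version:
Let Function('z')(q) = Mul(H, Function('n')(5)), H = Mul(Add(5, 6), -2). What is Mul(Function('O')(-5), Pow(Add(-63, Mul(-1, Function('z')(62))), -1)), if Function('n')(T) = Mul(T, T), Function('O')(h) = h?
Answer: Rational(-5, 487) ≈ -0.010267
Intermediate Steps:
H = -22 (H = Mul(11, -2) = -22)
Function('n')(T) = Pow(T, 2)
Function('z')(q) = -550 (Function('z')(q) = Mul(-22, Pow(5, 2)) = Mul(-22, 25) = -550)
Mul(Function('O')(-5), Pow(Add(-63, Mul(-1, Function('z')(62))), -1)) = Mul(-5, Pow(Add(-63, Mul(-1, -550)), -1)) = Mul(-5, Pow(Add(-63, 550), -1)) = Mul(-5, Pow(487, -1)) = Mul(-5, Rational(1, 487)) = Rational(-5, 487)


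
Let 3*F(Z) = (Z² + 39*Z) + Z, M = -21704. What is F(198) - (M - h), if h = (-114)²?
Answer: 50408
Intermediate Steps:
F(Z) = Z²/3 + 40*Z/3 (F(Z) = ((Z² + 39*Z) + Z)/3 = (Z² + 40*Z)/3 = Z²/3 + 40*Z/3)
h = 12996
F(198) - (M - h) = (⅓)*198*(40 + 198) - (-21704 - 1*12996) = (⅓)*198*238 - (-21704 - 12996) = 15708 - 1*(-34700) = 15708 + 34700 = 50408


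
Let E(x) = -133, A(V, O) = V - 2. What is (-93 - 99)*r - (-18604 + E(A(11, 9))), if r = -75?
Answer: 33137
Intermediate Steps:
A(V, O) = -2 + V
(-93 - 99)*r - (-18604 + E(A(11, 9))) = (-93 - 99)*(-75) - (-18604 - 133) = -192*(-75) - 1*(-18737) = 14400 + 18737 = 33137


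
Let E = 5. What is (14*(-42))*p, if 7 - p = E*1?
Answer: -1176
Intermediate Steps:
p = 2 (p = 7 - 5 = 2)
(14*(-42))*p = (14*(-42))*2 = -588*2 = -1176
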